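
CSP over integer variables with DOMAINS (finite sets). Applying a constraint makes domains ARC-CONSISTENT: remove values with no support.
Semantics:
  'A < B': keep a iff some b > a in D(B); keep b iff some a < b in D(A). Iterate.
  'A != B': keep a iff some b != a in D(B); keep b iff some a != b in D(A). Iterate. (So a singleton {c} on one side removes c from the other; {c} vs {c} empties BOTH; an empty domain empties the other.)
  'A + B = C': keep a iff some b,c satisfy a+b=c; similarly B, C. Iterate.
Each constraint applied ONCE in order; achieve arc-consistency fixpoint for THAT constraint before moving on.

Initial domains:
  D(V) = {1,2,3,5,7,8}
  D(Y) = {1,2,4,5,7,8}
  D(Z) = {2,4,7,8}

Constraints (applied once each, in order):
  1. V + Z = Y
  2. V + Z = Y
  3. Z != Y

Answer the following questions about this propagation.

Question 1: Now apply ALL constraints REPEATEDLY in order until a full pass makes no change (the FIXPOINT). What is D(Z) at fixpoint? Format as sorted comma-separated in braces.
pass 0 (initial): D(Z)={2,4,7,8}
pass 1: V {1,2,3,5,7,8}->{1,2,3,5}; Y {1,2,4,5,7,8}->{4,5,7,8}; Z {2,4,7,8}->{2,4,7}
pass 2: no change
Fixpoint after 2 passes: D(Z) = {2,4,7}

Answer: {2,4,7}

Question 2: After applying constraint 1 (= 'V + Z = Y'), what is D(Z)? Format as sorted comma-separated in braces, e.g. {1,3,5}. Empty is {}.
Constraint 1 (V + Z = Y) on D(V)={1,2,3,5,7,8} D(Z)={2,4,7,8} D(Y)={1,2,4,5,7,8}: V {1,2,3,5,7,8}->{1,2,3,5}; Z {2,4,7,8}->{2,4,7}; Y {1,2,4,5,7,8}->{4,5,7,8}
So after constraint 1: D(Z) = {2,4,7}

Answer: {2,4,7}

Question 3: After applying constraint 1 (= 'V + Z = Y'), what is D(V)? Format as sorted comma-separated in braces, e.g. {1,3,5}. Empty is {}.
Answer: {1,2,3,5}

Derivation:
Constraint 1 (V + Z = Y) on D(V)={1,2,3,5,7,8} D(Z)={2,4,7,8} D(Y)={1,2,4,5,7,8}: V {1,2,3,5,7,8}->{1,2,3,5}; Z {2,4,7,8}->{2,4,7}; Y {1,2,4,5,7,8}->{4,5,7,8}
So after constraint 1: D(V) = {1,2,3,5}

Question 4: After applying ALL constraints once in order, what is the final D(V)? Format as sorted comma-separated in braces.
Answer: {1,2,3,5}

Derivation:
Constraint 1 (V + Z = Y) on D(V)={1,2,3,5,7,8} D(Z)={2,4,7,8} D(Y)={1,2,4,5,7,8}: V {1,2,3,5,7,8}->{1,2,3,5}; Z {2,4,7,8}->{2,4,7}; Y {1,2,4,5,7,8}->{4,5,7,8}
Constraint 2 (V + Z = Y) on D(V)={1,2,3,5} D(Z)={2,4,7} D(Y)={4,5,7,8}: no change
Constraint 3 (Z != Y) on D(Z)={2,4,7} D(Y)={4,5,7,8}: no change
So after all 3 constraints: D(V) = {1,2,3,5}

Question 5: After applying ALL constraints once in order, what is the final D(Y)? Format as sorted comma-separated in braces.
Answer: {4,5,7,8}

Derivation:
Constraint 1 (V + Z = Y) on D(V)={1,2,3,5,7,8} D(Z)={2,4,7,8} D(Y)={1,2,4,5,7,8}: V {1,2,3,5,7,8}->{1,2,3,5}; Z {2,4,7,8}->{2,4,7}; Y {1,2,4,5,7,8}->{4,5,7,8}
Constraint 2 (V + Z = Y) on D(V)={1,2,3,5} D(Z)={2,4,7} D(Y)={4,5,7,8}: no change
Constraint 3 (Z != Y) on D(Z)={2,4,7} D(Y)={4,5,7,8}: no change
So after all 3 constraints: D(Y) = {4,5,7,8}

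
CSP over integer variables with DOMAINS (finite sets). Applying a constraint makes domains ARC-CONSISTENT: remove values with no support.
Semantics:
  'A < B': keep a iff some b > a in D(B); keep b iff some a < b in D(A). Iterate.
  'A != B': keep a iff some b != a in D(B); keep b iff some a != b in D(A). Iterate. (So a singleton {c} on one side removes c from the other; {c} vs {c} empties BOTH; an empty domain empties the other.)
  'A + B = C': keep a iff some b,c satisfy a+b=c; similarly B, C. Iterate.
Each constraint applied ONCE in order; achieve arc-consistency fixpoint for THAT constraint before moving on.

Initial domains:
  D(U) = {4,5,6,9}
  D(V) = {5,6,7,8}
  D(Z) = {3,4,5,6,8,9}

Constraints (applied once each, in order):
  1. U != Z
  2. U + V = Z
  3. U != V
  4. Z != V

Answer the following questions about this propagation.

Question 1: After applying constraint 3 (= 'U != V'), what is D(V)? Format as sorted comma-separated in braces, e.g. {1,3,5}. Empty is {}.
Constraint 1 (U != Z) on D(U)={4,5,6,9} D(Z)={3,4,5,6,8,9}: no change
Constraint 2 (U + V = Z) on D(U)={4,5,6,9} D(V)={5,6,7,8} D(Z)={3,4,5,6,8,9}: U {4,5,6,9}->{4}; V {5,6,7,8}->{5}; Z {3,4,5,6,8,9}->{9}
Constraint 3 (U != V) on D(U)={4} D(V)={5}: no change
So after constraint 3: D(V) = {5}

Answer: {5}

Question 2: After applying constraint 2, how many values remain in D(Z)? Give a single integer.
Constraint 1 (U != Z) on D(U)={4,5,6,9} D(Z)={3,4,5,6,8,9}: no change
Constraint 2 (U + V = Z) on D(U)={4,5,6,9} D(V)={5,6,7,8} D(Z)={3,4,5,6,8,9}: U {4,5,6,9}->{4}; V {5,6,7,8}->{5}; Z {3,4,5,6,8,9}->{9}
So after constraint 2: D(Z)={9}, size = 1

Answer: 1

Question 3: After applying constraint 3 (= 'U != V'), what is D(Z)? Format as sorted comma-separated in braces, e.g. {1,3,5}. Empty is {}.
Constraint 1 (U != Z) on D(U)={4,5,6,9} D(Z)={3,4,5,6,8,9}: no change
Constraint 2 (U + V = Z) on D(U)={4,5,6,9} D(V)={5,6,7,8} D(Z)={3,4,5,6,8,9}: U {4,5,6,9}->{4}; V {5,6,7,8}->{5}; Z {3,4,5,6,8,9}->{9}
Constraint 3 (U != V) on D(U)={4} D(V)={5}: no change
So after constraint 3: D(Z) = {9}

Answer: {9}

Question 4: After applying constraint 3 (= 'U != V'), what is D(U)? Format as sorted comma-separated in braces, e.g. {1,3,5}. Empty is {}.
Constraint 1 (U != Z) on D(U)={4,5,6,9} D(Z)={3,4,5,6,8,9}: no change
Constraint 2 (U + V = Z) on D(U)={4,5,6,9} D(V)={5,6,7,8} D(Z)={3,4,5,6,8,9}: U {4,5,6,9}->{4}; V {5,6,7,8}->{5}; Z {3,4,5,6,8,9}->{9}
Constraint 3 (U != V) on D(U)={4} D(V)={5}: no change
So after constraint 3: D(U) = {4}

Answer: {4}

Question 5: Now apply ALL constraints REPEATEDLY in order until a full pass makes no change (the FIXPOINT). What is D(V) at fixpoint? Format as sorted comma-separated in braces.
Answer: {5}

Derivation:
pass 0 (initial): D(V)={5,6,7,8}
pass 1: U {4,5,6,9}->{4}; V {5,6,7,8}->{5}; Z {3,4,5,6,8,9}->{9}
pass 2: no change
Fixpoint after 2 passes: D(V) = {5}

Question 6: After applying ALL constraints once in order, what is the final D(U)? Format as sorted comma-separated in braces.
Answer: {4}

Derivation:
Constraint 1 (U != Z) on D(U)={4,5,6,9} D(Z)={3,4,5,6,8,9}: no change
Constraint 2 (U + V = Z) on D(U)={4,5,6,9} D(V)={5,6,7,8} D(Z)={3,4,5,6,8,9}: U {4,5,6,9}->{4}; V {5,6,7,8}->{5}; Z {3,4,5,6,8,9}->{9}
Constraint 3 (U != V) on D(U)={4} D(V)={5}: no change
Constraint 4 (Z != V) on D(Z)={9} D(V)={5}: no change
So after all 4 constraints: D(U) = {4}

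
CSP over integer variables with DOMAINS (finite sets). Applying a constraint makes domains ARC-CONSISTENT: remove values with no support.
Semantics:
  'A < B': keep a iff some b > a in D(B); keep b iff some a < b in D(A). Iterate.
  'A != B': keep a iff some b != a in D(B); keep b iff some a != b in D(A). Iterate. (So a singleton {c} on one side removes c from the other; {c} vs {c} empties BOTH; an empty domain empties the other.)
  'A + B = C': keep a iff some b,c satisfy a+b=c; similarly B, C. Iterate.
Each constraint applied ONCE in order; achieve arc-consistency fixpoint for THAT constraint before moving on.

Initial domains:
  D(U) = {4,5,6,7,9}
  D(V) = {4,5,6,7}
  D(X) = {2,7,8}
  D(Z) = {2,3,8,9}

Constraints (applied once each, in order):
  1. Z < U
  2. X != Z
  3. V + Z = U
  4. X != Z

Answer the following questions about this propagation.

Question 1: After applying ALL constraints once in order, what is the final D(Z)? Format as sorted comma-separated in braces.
Constraint 1 (Z < U) on D(Z)={2,3,8,9} D(U)={4,5,6,7,9}: Z {2,3,8,9}->{2,3,8}
Constraint 2 (X != Z) on D(X)={2,7,8} D(Z)={2,3,8}: no change
Constraint 3 (V + Z = U) on D(V)={4,5,6,7} D(Z)={2,3,8} D(U)={4,5,6,7,9}: Z {2,3,8}->{2,3}; U {4,5,6,7,9}->{6,7,9}
Constraint 4 (X != Z) on D(X)={2,7,8} D(Z)={2,3}: no change
So after all 4 constraints: D(Z) = {2,3}

Answer: {2,3}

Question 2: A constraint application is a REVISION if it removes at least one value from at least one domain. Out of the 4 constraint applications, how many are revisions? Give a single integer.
Answer: 2

Derivation:
Constraint 1 (Z < U) on D(Z)={2,3,8,9} D(U)={4,5,6,7,9}: Z {2,3,8,9}->{2,3,8} => REVISION
Constraint 2 (X != Z) on D(X)={2,7,8} D(Z)={2,3,8}: no change => not a revision
Constraint 3 (V + Z = U) on D(V)={4,5,6,7} D(Z)={2,3,8} D(U)={4,5,6,7,9}: Z {2,3,8}->{2,3}; U {4,5,6,7,9}->{6,7,9} => REVISION
Constraint 4 (X != Z) on D(X)={2,7,8} D(Z)={2,3}: no change => not a revision
Total revisions = 2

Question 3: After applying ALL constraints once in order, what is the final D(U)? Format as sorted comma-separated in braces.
Constraint 1 (Z < U) on D(Z)={2,3,8,9} D(U)={4,5,6,7,9}: Z {2,3,8,9}->{2,3,8}
Constraint 2 (X != Z) on D(X)={2,7,8} D(Z)={2,3,8}: no change
Constraint 3 (V + Z = U) on D(V)={4,5,6,7} D(Z)={2,3,8} D(U)={4,5,6,7,9}: Z {2,3,8}->{2,3}; U {4,5,6,7,9}->{6,7,9}
Constraint 4 (X != Z) on D(X)={2,7,8} D(Z)={2,3}: no change
So after all 4 constraints: D(U) = {6,7,9}

Answer: {6,7,9}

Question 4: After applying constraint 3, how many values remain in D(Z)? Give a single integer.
Answer: 2

Derivation:
Constraint 1 (Z < U) on D(Z)={2,3,8,9} D(U)={4,5,6,7,9}: Z {2,3,8,9}->{2,3,8}
Constraint 2 (X != Z) on D(X)={2,7,8} D(Z)={2,3,8}: no change
Constraint 3 (V + Z = U) on D(V)={4,5,6,7} D(Z)={2,3,8} D(U)={4,5,6,7,9}: Z {2,3,8}->{2,3}; U {4,5,6,7,9}->{6,7,9}
So after constraint 3: D(Z)={2,3}, size = 2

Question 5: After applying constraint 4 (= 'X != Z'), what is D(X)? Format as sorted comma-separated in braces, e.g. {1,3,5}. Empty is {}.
Constraint 1 (Z < U) on D(Z)={2,3,8,9} D(U)={4,5,6,7,9}: Z {2,3,8,9}->{2,3,8}
Constraint 2 (X != Z) on D(X)={2,7,8} D(Z)={2,3,8}: no change
Constraint 3 (V + Z = U) on D(V)={4,5,6,7} D(Z)={2,3,8} D(U)={4,5,6,7,9}: Z {2,3,8}->{2,3}; U {4,5,6,7,9}->{6,7,9}
Constraint 4 (X != Z) on D(X)={2,7,8} D(Z)={2,3}: no change
So after constraint 4: D(X) = {2,7,8}

Answer: {2,7,8}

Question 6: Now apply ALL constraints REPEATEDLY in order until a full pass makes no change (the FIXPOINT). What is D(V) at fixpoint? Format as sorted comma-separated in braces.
pass 0 (initial): D(V)={4,5,6,7}
pass 1: U {4,5,6,7,9}->{6,7,9}; Z {2,3,8,9}->{2,3}
pass 2: no change
Fixpoint after 2 passes: D(V) = {4,5,6,7}

Answer: {4,5,6,7}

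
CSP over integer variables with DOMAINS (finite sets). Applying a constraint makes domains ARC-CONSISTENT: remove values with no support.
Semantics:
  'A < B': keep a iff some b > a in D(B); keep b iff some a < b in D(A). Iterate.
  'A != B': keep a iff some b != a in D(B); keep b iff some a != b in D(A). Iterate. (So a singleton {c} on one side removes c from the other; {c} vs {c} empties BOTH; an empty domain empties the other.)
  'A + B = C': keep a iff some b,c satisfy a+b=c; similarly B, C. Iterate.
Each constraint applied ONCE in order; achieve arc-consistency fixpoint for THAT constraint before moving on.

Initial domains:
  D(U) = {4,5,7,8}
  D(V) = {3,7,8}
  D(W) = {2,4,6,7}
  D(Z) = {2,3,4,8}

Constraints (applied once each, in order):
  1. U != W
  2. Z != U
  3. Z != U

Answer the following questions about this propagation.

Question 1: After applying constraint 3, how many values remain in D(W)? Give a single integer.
Constraint 1 (U != W) on D(U)={4,5,7,8} D(W)={2,4,6,7}: no change
Constraint 2 (Z != U) on D(Z)={2,3,4,8} D(U)={4,5,7,8}: no change
Constraint 3 (Z != U) on D(Z)={2,3,4,8} D(U)={4,5,7,8}: no change
So after constraint 3: D(W)={2,4,6,7}, size = 4

Answer: 4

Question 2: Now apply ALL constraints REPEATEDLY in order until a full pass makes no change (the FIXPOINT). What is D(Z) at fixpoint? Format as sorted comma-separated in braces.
Answer: {2,3,4,8}

Derivation:
pass 0 (initial): D(Z)={2,3,4,8}
pass 1: no change
Fixpoint after 1 passes: D(Z) = {2,3,4,8}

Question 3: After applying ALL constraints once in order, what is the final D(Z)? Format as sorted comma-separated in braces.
Answer: {2,3,4,8}

Derivation:
Constraint 1 (U != W) on D(U)={4,5,7,8} D(W)={2,4,6,7}: no change
Constraint 2 (Z != U) on D(Z)={2,3,4,8} D(U)={4,5,7,8}: no change
Constraint 3 (Z != U) on D(Z)={2,3,4,8} D(U)={4,5,7,8}: no change
So after all 3 constraints: D(Z) = {2,3,4,8}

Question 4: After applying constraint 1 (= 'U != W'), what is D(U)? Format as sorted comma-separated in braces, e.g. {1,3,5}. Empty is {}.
Constraint 1 (U != W) on D(U)={4,5,7,8} D(W)={2,4,6,7}: no change
So after constraint 1: D(U) = {4,5,7,8}

Answer: {4,5,7,8}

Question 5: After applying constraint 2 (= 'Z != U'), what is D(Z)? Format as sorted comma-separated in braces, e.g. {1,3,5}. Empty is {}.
Answer: {2,3,4,8}

Derivation:
Constraint 1 (U != W) on D(U)={4,5,7,8} D(W)={2,4,6,7}: no change
Constraint 2 (Z != U) on D(Z)={2,3,4,8} D(U)={4,5,7,8}: no change
So after constraint 2: D(Z) = {2,3,4,8}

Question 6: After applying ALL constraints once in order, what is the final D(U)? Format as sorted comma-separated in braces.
Answer: {4,5,7,8}

Derivation:
Constraint 1 (U != W) on D(U)={4,5,7,8} D(W)={2,4,6,7}: no change
Constraint 2 (Z != U) on D(Z)={2,3,4,8} D(U)={4,5,7,8}: no change
Constraint 3 (Z != U) on D(Z)={2,3,4,8} D(U)={4,5,7,8}: no change
So after all 3 constraints: D(U) = {4,5,7,8}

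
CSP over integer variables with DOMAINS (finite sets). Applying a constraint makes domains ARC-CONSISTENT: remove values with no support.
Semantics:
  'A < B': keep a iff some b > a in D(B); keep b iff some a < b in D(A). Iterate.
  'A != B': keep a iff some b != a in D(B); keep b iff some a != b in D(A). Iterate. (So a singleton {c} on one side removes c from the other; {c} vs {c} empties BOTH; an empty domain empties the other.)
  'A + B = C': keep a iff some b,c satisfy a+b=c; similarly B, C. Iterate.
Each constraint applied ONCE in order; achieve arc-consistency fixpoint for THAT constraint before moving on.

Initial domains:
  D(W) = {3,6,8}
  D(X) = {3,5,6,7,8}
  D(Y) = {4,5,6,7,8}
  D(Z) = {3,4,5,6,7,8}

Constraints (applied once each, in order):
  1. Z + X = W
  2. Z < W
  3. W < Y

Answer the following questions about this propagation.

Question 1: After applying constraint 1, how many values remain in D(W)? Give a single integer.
Answer: 2

Derivation:
Constraint 1 (Z + X = W) on D(Z)={3,4,5,6,7,8} D(X)={3,5,6,7,8} D(W)={3,6,8}: Z {3,4,5,6,7,8}->{3,5}; X {3,5,6,7,8}->{3,5}; W {3,6,8}->{6,8}
So after constraint 1: D(W)={6,8}, size = 2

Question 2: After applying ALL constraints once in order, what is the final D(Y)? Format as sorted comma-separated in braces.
Constraint 1 (Z + X = W) on D(Z)={3,4,5,6,7,8} D(X)={3,5,6,7,8} D(W)={3,6,8}: Z {3,4,5,6,7,8}->{3,5}; X {3,5,6,7,8}->{3,5}; W {3,6,8}->{6,8}
Constraint 2 (Z < W) on D(Z)={3,5} D(W)={6,8}: no change
Constraint 3 (W < Y) on D(W)={6,8} D(Y)={4,5,6,7,8}: W {6,8}->{6}; Y {4,5,6,7,8}->{7,8}
So after all 3 constraints: D(Y) = {7,8}

Answer: {7,8}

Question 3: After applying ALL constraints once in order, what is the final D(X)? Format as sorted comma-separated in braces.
Answer: {3,5}

Derivation:
Constraint 1 (Z + X = W) on D(Z)={3,4,5,6,7,8} D(X)={3,5,6,7,8} D(W)={3,6,8}: Z {3,4,5,6,7,8}->{3,5}; X {3,5,6,7,8}->{3,5}; W {3,6,8}->{6,8}
Constraint 2 (Z < W) on D(Z)={3,5} D(W)={6,8}: no change
Constraint 3 (W < Y) on D(W)={6,8} D(Y)={4,5,6,7,8}: W {6,8}->{6}; Y {4,5,6,7,8}->{7,8}
So after all 3 constraints: D(X) = {3,5}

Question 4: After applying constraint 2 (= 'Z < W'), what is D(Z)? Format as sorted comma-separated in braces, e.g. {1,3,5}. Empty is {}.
Answer: {3,5}

Derivation:
Constraint 1 (Z + X = W) on D(Z)={3,4,5,6,7,8} D(X)={3,5,6,7,8} D(W)={3,6,8}: Z {3,4,5,6,7,8}->{3,5}; X {3,5,6,7,8}->{3,5}; W {3,6,8}->{6,8}
Constraint 2 (Z < W) on D(Z)={3,5} D(W)={6,8}: no change
So after constraint 2: D(Z) = {3,5}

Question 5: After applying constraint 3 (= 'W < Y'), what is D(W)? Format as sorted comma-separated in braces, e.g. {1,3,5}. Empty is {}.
Answer: {6}

Derivation:
Constraint 1 (Z + X = W) on D(Z)={3,4,5,6,7,8} D(X)={3,5,6,7,8} D(W)={3,6,8}: Z {3,4,5,6,7,8}->{3,5}; X {3,5,6,7,8}->{3,5}; W {3,6,8}->{6,8}
Constraint 2 (Z < W) on D(Z)={3,5} D(W)={6,8}: no change
Constraint 3 (W < Y) on D(W)={6,8} D(Y)={4,5,6,7,8}: W {6,8}->{6}; Y {4,5,6,7,8}->{7,8}
So after constraint 3: D(W) = {6}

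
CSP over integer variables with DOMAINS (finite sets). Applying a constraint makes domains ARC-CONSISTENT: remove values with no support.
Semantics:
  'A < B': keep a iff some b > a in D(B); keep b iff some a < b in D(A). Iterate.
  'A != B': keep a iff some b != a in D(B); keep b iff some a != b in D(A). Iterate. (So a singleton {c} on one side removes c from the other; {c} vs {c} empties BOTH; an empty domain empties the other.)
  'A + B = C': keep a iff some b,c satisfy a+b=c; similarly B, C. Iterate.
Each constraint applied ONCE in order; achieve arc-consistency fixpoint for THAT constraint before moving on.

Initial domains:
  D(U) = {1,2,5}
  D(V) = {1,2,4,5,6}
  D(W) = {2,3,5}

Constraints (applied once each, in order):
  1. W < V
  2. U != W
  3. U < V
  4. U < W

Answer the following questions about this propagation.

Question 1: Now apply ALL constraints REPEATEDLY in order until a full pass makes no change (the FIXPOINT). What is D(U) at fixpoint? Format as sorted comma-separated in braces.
pass 0 (initial): D(U)={1,2,5}
pass 1: U {1,2,5}->{1,2}; V {1,2,4,5,6}->{4,5,6}
pass 2: no change
Fixpoint after 2 passes: D(U) = {1,2}

Answer: {1,2}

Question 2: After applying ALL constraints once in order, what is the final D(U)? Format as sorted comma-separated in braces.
Constraint 1 (W < V) on D(W)={2,3,5} D(V)={1,2,4,5,6}: V {1,2,4,5,6}->{4,5,6}
Constraint 2 (U != W) on D(U)={1,2,5} D(W)={2,3,5}: no change
Constraint 3 (U < V) on D(U)={1,2,5} D(V)={4,5,6}: no change
Constraint 4 (U < W) on D(U)={1,2,5} D(W)={2,3,5}: U {1,2,5}->{1,2}
So after all 4 constraints: D(U) = {1,2}

Answer: {1,2}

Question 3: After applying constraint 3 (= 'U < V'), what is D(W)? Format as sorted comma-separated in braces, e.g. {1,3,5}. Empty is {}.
Answer: {2,3,5}

Derivation:
Constraint 1 (W < V) on D(W)={2,3,5} D(V)={1,2,4,5,6}: V {1,2,4,5,6}->{4,5,6}
Constraint 2 (U != W) on D(U)={1,2,5} D(W)={2,3,5}: no change
Constraint 3 (U < V) on D(U)={1,2,5} D(V)={4,5,6}: no change
So after constraint 3: D(W) = {2,3,5}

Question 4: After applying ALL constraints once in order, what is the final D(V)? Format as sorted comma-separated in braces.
Answer: {4,5,6}

Derivation:
Constraint 1 (W < V) on D(W)={2,3,5} D(V)={1,2,4,5,6}: V {1,2,4,5,6}->{4,5,6}
Constraint 2 (U != W) on D(U)={1,2,5} D(W)={2,3,5}: no change
Constraint 3 (U < V) on D(U)={1,2,5} D(V)={4,5,6}: no change
Constraint 4 (U < W) on D(U)={1,2,5} D(W)={2,3,5}: U {1,2,5}->{1,2}
So after all 4 constraints: D(V) = {4,5,6}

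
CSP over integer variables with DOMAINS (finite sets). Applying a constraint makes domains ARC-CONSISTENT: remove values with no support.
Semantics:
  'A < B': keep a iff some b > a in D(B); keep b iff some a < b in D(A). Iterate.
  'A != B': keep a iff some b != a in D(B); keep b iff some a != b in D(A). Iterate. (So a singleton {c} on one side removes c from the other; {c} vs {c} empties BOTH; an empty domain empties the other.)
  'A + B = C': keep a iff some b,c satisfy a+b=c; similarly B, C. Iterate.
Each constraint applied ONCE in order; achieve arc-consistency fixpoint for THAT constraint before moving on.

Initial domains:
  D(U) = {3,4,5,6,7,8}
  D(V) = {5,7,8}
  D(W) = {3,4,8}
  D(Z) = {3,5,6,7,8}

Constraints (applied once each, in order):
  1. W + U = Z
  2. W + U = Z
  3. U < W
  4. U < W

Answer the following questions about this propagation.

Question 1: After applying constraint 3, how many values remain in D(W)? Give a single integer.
Answer: 1

Derivation:
Constraint 1 (W + U = Z) on D(W)={3,4,8} D(U)={3,4,5,6,7,8} D(Z)={3,5,6,7,8}: W {3,4,8}->{3,4}; U {3,4,5,6,7,8}->{3,4,5}; Z {3,5,6,7,8}->{6,7,8}
Constraint 2 (W + U = Z) on D(W)={3,4} D(U)={3,4,5} D(Z)={6,7,8}: no change
Constraint 3 (U < W) on D(U)={3,4,5} D(W)={3,4}: U {3,4,5}->{3}; W {3,4}->{4}
So after constraint 3: D(W)={4}, size = 1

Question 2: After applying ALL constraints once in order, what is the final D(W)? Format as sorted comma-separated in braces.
Constraint 1 (W + U = Z) on D(W)={3,4,8} D(U)={3,4,5,6,7,8} D(Z)={3,5,6,7,8}: W {3,4,8}->{3,4}; U {3,4,5,6,7,8}->{3,4,5}; Z {3,5,6,7,8}->{6,7,8}
Constraint 2 (W + U = Z) on D(W)={3,4} D(U)={3,4,5} D(Z)={6,7,8}: no change
Constraint 3 (U < W) on D(U)={3,4,5} D(W)={3,4}: U {3,4,5}->{3}; W {3,4}->{4}
Constraint 4 (U < W) on D(U)={3} D(W)={4}: no change
So after all 4 constraints: D(W) = {4}

Answer: {4}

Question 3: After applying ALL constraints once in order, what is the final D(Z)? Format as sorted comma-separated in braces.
Constraint 1 (W + U = Z) on D(W)={3,4,8} D(U)={3,4,5,6,7,8} D(Z)={3,5,6,7,8}: W {3,4,8}->{3,4}; U {3,4,5,6,7,8}->{3,4,5}; Z {3,5,6,7,8}->{6,7,8}
Constraint 2 (W + U = Z) on D(W)={3,4} D(U)={3,4,5} D(Z)={6,7,8}: no change
Constraint 3 (U < W) on D(U)={3,4,5} D(W)={3,4}: U {3,4,5}->{3}; W {3,4}->{4}
Constraint 4 (U < W) on D(U)={3} D(W)={4}: no change
So after all 4 constraints: D(Z) = {6,7,8}

Answer: {6,7,8}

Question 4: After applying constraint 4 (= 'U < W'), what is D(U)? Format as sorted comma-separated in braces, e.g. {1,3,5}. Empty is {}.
Answer: {3}

Derivation:
Constraint 1 (W + U = Z) on D(W)={3,4,8} D(U)={3,4,5,6,7,8} D(Z)={3,5,6,7,8}: W {3,4,8}->{3,4}; U {3,4,5,6,7,8}->{3,4,5}; Z {3,5,6,7,8}->{6,7,8}
Constraint 2 (W + U = Z) on D(W)={3,4} D(U)={3,4,5} D(Z)={6,7,8}: no change
Constraint 3 (U < W) on D(U)={3,4,5} D(W)={3,4}: U {3,4,5}->{3}; W {3,4}->{4}
Constraint 4 (U < W) on D(U)={3} D(W)={4}: no change
So after constraint 4: D(U) = {3}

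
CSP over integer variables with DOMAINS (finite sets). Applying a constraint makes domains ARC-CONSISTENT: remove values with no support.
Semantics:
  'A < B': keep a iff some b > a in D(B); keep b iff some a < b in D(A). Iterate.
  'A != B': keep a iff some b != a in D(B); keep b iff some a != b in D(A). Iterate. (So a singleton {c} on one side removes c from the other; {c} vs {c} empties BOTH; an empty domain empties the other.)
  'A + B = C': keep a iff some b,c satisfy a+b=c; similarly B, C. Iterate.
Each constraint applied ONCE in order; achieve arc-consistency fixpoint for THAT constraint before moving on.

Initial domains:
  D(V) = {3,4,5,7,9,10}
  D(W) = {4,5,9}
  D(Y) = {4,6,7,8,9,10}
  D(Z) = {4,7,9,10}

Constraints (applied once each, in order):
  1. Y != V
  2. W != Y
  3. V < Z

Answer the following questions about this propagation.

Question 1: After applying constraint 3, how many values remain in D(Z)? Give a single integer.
Constraint 1 (Y != V) on D(Y)={4,6,7,8,9,10} D(V)={3,4,5,7,9,10}: no change
Constraint 2 (W != Y) on D(W)={4,5,9} D(Y)={4,6,7,8,9,10}: no change
Constraint 3 (V < Z) on D(V)={3,4,5,7,9,10} D(Z)={4,7,9,10}: V {3,4,5,7,9,10}->{3,4,5,7,9}
So after constraint 3: D(Z)={4,7,9,10}, size = 4

Answer: 4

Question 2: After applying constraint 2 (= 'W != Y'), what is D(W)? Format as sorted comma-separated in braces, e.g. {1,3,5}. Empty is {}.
Answer: {4,5,9}

Derivation:
Constraint 1 (Y != V) on D(Y)={4,6,7,8,9,10} D(V)={3,4,5,7,9,10}: no change
Constraint 2 (W != Y) on D(W)={4,5,9} D(Y)={4,6,7,8,9,10}: no change
So after constraint 2: D(W) = {4,5,9}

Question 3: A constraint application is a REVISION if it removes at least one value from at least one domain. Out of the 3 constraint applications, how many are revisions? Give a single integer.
Answer: 1

Derivation:
Constraint 1 (Y != V) on D(Y)={4,6,7,8,9,10} D(V)={3,4,5,7,9,10}: no change => not a revision
Constraint 2 (W != Y) on D(W)={4,5,9} D(Y)={4,6,7,8,9,10}: no change => not a revision
Constraint 3 (V < Z) on D(V)={3,4,5,7,9,10} D(Z)={4,7,9,10}: V {3,4,5,7,9,10}->{3,4,5,7,9} => REVISION
Total revisions = 1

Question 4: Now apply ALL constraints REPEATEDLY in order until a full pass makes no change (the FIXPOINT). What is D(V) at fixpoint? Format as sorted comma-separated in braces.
Answer: {3,4,5,7,9}

Derivation:
pass 0 (initial): D(V)={3,4,5,7,9,10}
pass 1: V {3,4,5,7,9,10}->{3,4,5,7,9}
pass 2: no change
Fixpoint after 2 passes: D(V) = {3,4,5,7,9}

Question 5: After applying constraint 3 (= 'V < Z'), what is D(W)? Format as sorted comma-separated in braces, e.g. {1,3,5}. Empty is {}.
Constraint 1 (Y != V) on D(Y)={4,6,7,8,9,10} D(V)={3,4,5,7,9,10}: no change
Constraint 2 (W != Y) on D(W)={4,5,9} D(Y)={4,6,7,8,9,10}: no change
Constraint 3 (V < Z) on D(V)={3,4,5,7,9,10} D(Z)={4,7,9,10}: V {3,4,5,7,9,10}->{3,4,5,7,9}
So after constraint 3: D(W) = {4,5,9}

Answer: {4,5,9}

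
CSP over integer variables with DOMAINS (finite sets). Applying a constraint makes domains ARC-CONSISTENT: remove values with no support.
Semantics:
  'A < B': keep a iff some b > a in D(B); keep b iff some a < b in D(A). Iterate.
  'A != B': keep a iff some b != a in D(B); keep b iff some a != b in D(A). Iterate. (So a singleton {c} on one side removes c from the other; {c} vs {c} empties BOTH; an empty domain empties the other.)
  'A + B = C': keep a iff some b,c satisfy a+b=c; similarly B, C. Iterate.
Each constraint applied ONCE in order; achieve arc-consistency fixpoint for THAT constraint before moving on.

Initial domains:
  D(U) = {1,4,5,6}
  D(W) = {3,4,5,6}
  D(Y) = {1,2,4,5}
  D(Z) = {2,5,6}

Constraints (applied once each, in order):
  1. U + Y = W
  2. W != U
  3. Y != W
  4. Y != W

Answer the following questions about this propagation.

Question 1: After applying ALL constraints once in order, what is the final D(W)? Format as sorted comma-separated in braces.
Constraint 1 (U + Y = W) on D(U)={1,4,5,6} D(Y)={1,2,4,5} D(W)={3,4,5,6}: U {1,4,5,6}->{1,4,5}; W {3,4,5,6}->{3,5,6}
Constraint 2 (W != U) on D(W)={3,5,6} D(U)={1,4,5}: no change
Constraint 3 (Y != W) on D(Y)={1,2,4,5} D(W)={3,5,6}: no change
Constraint 4 (Y != W) on D(Y)={1,2,4,5} D(W)={3,5,6}: no change
So after all 4 constraints: D(W) = {3,5,6}

Answer: {3,5,6}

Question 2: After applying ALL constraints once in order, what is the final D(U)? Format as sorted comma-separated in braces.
Constraint 1 (U + Y = W) on D(U)={1,4,5,6} D(Y)={1,2,4,5} D(W)={3,4,5,6}: U {1,4,5,6}->{1,4,5}; W {3,4,5,6}->{3,5,6}
Constraint 2 (W != U) on D(W)={3,5,6} D(U)={1,4,5}: no change
Constraint 3 (Y != W) on D(Y)={1,2,4,5} D(W)={3,5,6}: no change
Constraint 4 (Y != W) on D(Y)={1,2,4,5} D(W)={3,5,6}: no change
So after all 4 constraints: D(U) = {1,4,5}

Answer: {1,4,5}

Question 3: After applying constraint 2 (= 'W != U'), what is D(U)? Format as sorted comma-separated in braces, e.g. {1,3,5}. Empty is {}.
Answer: {1,4,5}

Derivation:
Constraint 1 (U + Y = W) on D(U)={1,4,5,6} D(Y)={1,2,4,5} D(W)={3,4,5,6}: U {1,4,5,6}->{1,4,5}; W {3,4,5,6}->{3,5,6}
Constraint 2 (W != U) on D(W)={3,5,6} D(U)={1,4,5}: no change
So after constraint 2: D(U) = {1,4,5}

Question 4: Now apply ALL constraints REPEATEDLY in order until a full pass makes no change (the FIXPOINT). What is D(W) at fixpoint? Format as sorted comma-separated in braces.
Answer: {3,5,6}

Derivation:
pass 0 (initial): D(W)={3,4,5,6}
pass 1: U {1,4,5,6}->{1,4,5}; W {3,4,5,6}->{3,5,6}
pass 2: no change
Fixpoint after 2 passes: D(W) = {3,5,6}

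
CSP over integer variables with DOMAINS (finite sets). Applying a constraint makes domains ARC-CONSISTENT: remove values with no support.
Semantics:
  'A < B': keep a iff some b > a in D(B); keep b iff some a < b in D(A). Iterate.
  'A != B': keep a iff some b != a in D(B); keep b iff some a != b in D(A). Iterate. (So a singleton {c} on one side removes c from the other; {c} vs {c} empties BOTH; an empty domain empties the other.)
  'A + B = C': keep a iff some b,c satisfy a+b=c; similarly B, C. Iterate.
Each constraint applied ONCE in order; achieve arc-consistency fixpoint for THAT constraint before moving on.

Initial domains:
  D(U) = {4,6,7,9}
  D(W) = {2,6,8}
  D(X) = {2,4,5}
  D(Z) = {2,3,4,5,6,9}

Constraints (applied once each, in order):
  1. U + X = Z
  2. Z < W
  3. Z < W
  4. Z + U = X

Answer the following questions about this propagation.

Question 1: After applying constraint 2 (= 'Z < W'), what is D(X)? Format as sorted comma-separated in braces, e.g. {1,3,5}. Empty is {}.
Constraint 1 (U + X = Z) on D(U)={4,6,7,9} D(X)={2,4,5} D(Z)={2,3,4,5,6,9}: U {4,6,7,9}->{4,7}; X {2,4,5}->{2,5}; Z {2,3,4,5,6,9}->{6,9}
Constraint 2 (Z < W) on D(Z)={6,9} D(W)={2,6,8}: Z {6,9}->{6}; W {2,6,8}->{8}
So after constraint 2: D(X) = {2,5}

Answer: {2,5}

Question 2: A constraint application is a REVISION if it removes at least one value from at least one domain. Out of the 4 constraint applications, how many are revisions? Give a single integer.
Answer: 3

Derivation:
Constraint 1 (U + X = Z) on D(U)={4,6,7,9} D(X)={2,4,5} D(Z)={2,3,4,5,6,9}: U {4,6,7,9}->{4,7}; X {2,4,5}->{2,5}; Z {2,3,4,5,6,9}->{6,9} => REVISION
Constraint 2 (Z < W) on D(Z)={6,9} D(W)={2,6,8}: Z {6,9}->{6}; W {2,6,8}->{8} => REVISION
Constraint 3 (Z < W) on D(Z)={6} D(W)={8}: no change => not a revision
Constraint 4 (Z + U = X) on D(Z)={6} D(U)={4,7} D(X)={2,5}: Z {6}->{}; U {4,7}->{}; X {2,5}->{} => REVISION
Total revisions = 3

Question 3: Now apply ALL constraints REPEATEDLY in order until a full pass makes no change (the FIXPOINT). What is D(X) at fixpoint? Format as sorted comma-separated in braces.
pass 0 (initial): D(X)={2,4,5}
pass 1: U {4,6,7,9}->{}; W {2,6,8}->{8}; X {2,4,5}->{}; Z {2,3,4,5,6,9}->{}
pass 2: W {8}->{}
pass 3: no change
Fixpoint after 3 passes: D(X) = {}

Answer: {}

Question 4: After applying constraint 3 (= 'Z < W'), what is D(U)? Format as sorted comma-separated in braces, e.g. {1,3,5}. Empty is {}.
Answer: {4,7}

Derivation:
Constraint 1 (U + X = Z) on D(U)={4,6,7,9} D(X)={2,4,5} D(Z)={2,3,4,5,6,9}: U {4,6,7,9}->{4,7}; X {2,4,5}->{2,5}; Z {2,3,4,5,6,9}->{6,9}
Constraint 2 (Z < W) on D(Z)={6,9} D(W)={2,6,8}: Z {6,9}->{6}; W {2,6,8}->{8}
Constraint 3 (Z < W) on D(Z)={6} D(W)={8}: no change
So after constraint 3: D(U) = {4,7}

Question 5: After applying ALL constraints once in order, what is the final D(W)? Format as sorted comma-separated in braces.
Answer: {8}

Derivation:
Constraint 1 (U + X = Z) on D(U)={4,6,7,9} D(X)={2,4,5} D(Z)={2,3,4,5,6,9}: U {4,6,7,9}->{4,7}; X {2,4,5}->{2,5}; Z {2,3,4,5,6,9}->{6,9}
Constraint 2 (Z < W) on D(Z)={6,9} D(W)={2,6,8}: Z {6,9}->{6}; W {2,6,8}->{8}
Constraint 3 (Z < W) on D(Z)={6} D(W)={8}: no change
Constraint 4 (Z + U = X) on D(Z)={6} D(U)={4,7} D(X)={2,5}: Z {6}->{}; U {4,7}->{}; X {2,5}->{}
So after all 4 constraints: D(W) = {8}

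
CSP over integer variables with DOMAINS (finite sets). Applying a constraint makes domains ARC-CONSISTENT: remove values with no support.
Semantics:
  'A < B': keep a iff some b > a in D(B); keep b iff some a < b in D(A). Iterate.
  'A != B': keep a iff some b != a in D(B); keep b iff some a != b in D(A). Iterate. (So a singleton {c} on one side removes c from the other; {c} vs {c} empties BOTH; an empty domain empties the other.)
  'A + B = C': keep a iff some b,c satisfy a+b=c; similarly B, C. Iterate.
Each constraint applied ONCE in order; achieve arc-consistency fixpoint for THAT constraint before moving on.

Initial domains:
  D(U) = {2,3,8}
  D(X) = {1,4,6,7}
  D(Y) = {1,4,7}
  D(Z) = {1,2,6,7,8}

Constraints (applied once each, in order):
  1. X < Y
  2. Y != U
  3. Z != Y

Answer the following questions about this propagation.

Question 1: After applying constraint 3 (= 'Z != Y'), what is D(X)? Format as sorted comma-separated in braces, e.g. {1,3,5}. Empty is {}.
Answer: {1,4,6}

Derivation:
Constraint 1 (X < Y) on D(X)={1,4,6,7} D(Y)={1,4,7}: X {1,4,6,7}->{1,4,6}; Y {1,4,7}->{4,7}
Constraint 2 (Y != U) on D(Y)={4,7} D(U)={2,3,8}: no change
Constraint 3 (Z != Y) on D(Z)={1,2,6,7,8} D(Y)={4,7}: no change
So after constraint 3: D(X) = {1,4,6}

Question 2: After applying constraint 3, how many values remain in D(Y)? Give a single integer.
Constraint 1 (X < Y) on D(X)={1,4,6,7} D(Y)={1,4,7}: X {1,4,6,7}->{1,4,6}; Y {1,4,7}->{4,7}
Constraint 2 (Y != U) on D(Y)={4,7} D(U)={2,3,8}: no change
Constraint 3 (Z != Y) on D(Z)={1,2,6,7,8} D(Y)={4,7}: no change
So after constraint 3: D(Y)={4,7}, size = 2

Answer: 2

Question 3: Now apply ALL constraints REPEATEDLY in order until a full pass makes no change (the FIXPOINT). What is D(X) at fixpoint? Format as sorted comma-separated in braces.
Answer: {1,4,6}

Derivation:
pass 0 (initial): D(X)={1,4,6,7}
pass 1: X {1,4,6,7}->{1,4,6}; Y {1,4,7}->{4,7}
pass 2: no change
Fixpoint after 2 passes: D(X) = {1,4,6}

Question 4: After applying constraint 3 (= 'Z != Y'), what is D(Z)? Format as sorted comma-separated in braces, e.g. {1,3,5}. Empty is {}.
Answer: {1,2,6,7,8}

Derivation:
Constraint 1 (X < Y) on D(X)={1,4,6,7} D(Y)={1,4,7}: X {1,4,6,7}->{1,4,6}; Y {1,4,7}->{4,7}
Constraint 2 (Y != U) on D(Y)={4,7} D(U)={2,3,8}: no change
Constraint 3 (Z != Y) on D(Z)={1,2,6,7,8} D(Y)={4,7}: no change
So after constraint 3: D(Z) = {1,2,6,7,8}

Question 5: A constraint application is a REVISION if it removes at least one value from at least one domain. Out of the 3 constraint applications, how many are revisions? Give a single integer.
Constraint 1 (X < Y) on D(X)={1,4,6,7} D(Y)={1,4,7}: X {1,4,6,7}->{1,4,6}; Y {1,4,7}->{4,7} => REVISION
Constraint 2 (Y != U) on D(Y)={4,7} D(U)={2,3,8}: no change => not a revision
Constraint 3 (Z != Y) on D(Z)={1,2,6,7,8} D(Y)={4,7}: no change => not a revision
Total revisions = 1

Answer: 1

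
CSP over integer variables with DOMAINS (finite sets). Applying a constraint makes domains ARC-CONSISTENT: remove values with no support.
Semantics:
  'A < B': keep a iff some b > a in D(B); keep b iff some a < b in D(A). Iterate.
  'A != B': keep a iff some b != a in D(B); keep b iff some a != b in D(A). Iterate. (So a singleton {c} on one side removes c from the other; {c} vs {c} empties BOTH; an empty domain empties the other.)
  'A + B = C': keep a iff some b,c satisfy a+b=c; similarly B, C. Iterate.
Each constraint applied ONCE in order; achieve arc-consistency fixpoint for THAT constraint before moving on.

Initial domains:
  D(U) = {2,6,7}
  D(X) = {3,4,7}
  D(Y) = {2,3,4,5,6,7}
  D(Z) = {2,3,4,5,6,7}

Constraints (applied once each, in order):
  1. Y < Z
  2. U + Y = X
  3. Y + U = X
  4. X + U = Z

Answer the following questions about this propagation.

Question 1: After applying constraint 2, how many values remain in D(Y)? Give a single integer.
Answer: 2

Derivation:
Constraint 1 (Y < Z) on D(Y)={2,3,4,5,6,7} D(Z)={2,3,4,5,6,7}: Y {2,3,4,5,6,7}->{2,3,4,5,6}; Z {2,3,4,5,6,7}->{3,4,5,6,7}
Constraint 2 (U + Y = X) on D(U)={2,6,7} D(Y)={2,3,4,5,6} D(X)={3,4,7}: U {2,6,7}->{2}; Y {2,3,4,5,6}->{2,5}; X {3,4,7}->{4,7}
So after constraint 2: D(Y)={2,5}, size = 2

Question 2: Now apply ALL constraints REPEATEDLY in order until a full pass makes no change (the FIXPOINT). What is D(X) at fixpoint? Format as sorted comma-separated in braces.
Answer: {4}

Derivation:
pass 0 (initial): D(X)={3,4,7}
pass 1: U {2,6,7}->{2}; X {3,4,7}->{4}; Y {2,3,4,5,6,7}->{2,5}; Z {2,3,4,5,6,7}->{6}
pass 2: Y {2,5}->{2}
pass 3: no change
Fixpoint after 3 passes: D(X) = {4}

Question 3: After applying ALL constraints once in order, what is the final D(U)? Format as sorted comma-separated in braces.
Constraint 1 (Y < Z) on D(Y)={2,3,4,5,6,7} D(Z)={2,3,4,5,6,7}: Y {2,3,4,5,6,7}->{2,3,4,5,6}; Z {2,3,4,5,6,7}->{3,4,5,6,7}
Constraint 2 (U + Y = X) on D(U)={2,6,7} D(Y)={2,3,4,5,6} D(X)={3,4,7}: U {2,6,7}->{2}; Y {2,3,4,5,6}->{2,5}; X {3,4,7}->{4,7}
Constraint 3 (Y + U = X) on D(Y)={2,5} D(U)={2} D(X)={4,7}: no change
Constraint 4 (X + U = Z) on D(X)={4,7} D(U)={2} D(Z)={3,4,5,6,7}: X {4,7}->{4}; Z {3,4,5,6,7}->{6}
So after all 4 constraints: D(U) = {2}

Answer: {2}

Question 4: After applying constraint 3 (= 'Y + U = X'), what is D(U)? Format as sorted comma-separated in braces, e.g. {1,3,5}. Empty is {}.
Answer: {2}

Derivation:
Constraint 1 (Y < Z) on D(Y)={2,3,4,5,6,7} D(Z)={2,3,4,5,6,7}: Y {2,3,4,5,6,7}->{2,3,4,5,6}; Z {2,3,4,5,6,7}->{3,4,5,6,7}
Constraint 2 (U + Y = X) on D(U)={2,6,7} D(Y)={2,3,4,5,6} D(X)={3,4,7}: U {2,6,7}->{2}; Y {2,3,4,5,6}->{2,5}; X {3,4,7}->{4,7}
Constraint 3 (Y + U = X) on D(Y)={2,5} D(U)={2} D(X)={4,7}: no change
So after constraint 3: D(U) = {2}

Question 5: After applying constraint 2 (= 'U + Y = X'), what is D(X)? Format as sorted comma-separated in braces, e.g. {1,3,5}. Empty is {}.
Answer: {4,7}

Derivation:
Constraint 1 (Y < Z) on D(Y)={2,3,4,5,6,7} D(Z)={2,3,4,5,6,7}: Y {2,3,4,5,6,7}->{2,3,4,5,6}; Z {2,3,4,5,6,7}->{3,4,5,6,7}
Constraint 2 (U + Y = X) on D(U)={2,6,7} D(Y)={2,3,4,5,6} D(X)={3,4,7}: U {2,6,7}->{2}; Y {2,3,4,5,6}->{2,5}; X {3,4,7}->{4,7}
So after constraint 2: D(X) = {4,7}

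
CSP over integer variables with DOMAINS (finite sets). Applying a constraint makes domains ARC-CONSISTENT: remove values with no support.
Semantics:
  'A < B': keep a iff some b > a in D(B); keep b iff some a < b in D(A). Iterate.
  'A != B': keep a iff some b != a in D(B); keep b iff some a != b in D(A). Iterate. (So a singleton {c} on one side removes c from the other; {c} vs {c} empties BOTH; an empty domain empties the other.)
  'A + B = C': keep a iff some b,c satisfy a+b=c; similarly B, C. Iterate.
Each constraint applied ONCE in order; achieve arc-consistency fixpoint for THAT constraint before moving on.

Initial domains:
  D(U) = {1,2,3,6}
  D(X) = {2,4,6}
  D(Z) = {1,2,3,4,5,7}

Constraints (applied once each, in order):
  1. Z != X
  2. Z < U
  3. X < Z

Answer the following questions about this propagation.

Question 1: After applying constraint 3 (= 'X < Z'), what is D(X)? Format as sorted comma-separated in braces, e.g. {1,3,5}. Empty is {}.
Answer: {2,4}

Derivation:
Constraint 1 (Z != X) on D(Z)={1,2,3,4,5,7} D(X)={2,4,6}: no change
Constraint 2 (Z < U) on D(Z)={1,2,3,4,5,7} D(U)={1,2,3,6}: Z {1,2,3,4,5,7}->{1,2,3,4,5}; U {1,2,3,6}->{2,3,6}
Constraint 3 (X < Z) on D(X)={2,4,6} D(Z)={1,2,3,4,5}: X {2,4,6}->{2,4}; Z {1,2,3,4,5}->{3,4,5}
So after constraint 3: D(X) = {2,4}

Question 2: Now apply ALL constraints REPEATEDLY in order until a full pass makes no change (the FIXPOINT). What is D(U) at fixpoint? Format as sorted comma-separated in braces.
pass 0 (initial): D(U)={1,2,3,6}
pass 1: U {1,2,3,6}->{2,3,6}; X {2,4,6}->{2,4}; Z {1,2,3,4,5,7}->{3,4,5}
pass 2: U {2,3,6}->{6}
pass 3: no change
Fixpoint after 3 passes: D(U) = {6}

Answer: {6}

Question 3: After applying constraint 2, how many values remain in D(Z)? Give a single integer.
Constraint 1 (Z != X) on D(Z)={1,2,3,4,5,7} D(X)={2,4,6}: no change
Constraint 2 (Z < U) on D(Z)={1,2,3,4,5,7} D(U)={1,2,3,6}: Z {1,2,3,4,5,7}->{1,2,3,4,5}; U {1,2,3,6}->{2,3,6}
So after constraint 2: D(Z)={1,2,3,4,5}, size = 5

Answer: 5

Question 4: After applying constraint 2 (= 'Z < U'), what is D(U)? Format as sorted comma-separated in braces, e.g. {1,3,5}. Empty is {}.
Answer: {2,3,6}

Derivation:
Constraint 1 (Z != X) on D(Z)={1,2,3,4,5,7} D(X)={2,4,6}: no change
Constraint 2 (Z < U) on D(Z)={1,2,3,4,5,7} D(U)={1,2,3,6}: Z {1,2,3,4,5,7}->{1,2,3,4,5}; U {1,2,3,6}->{2,3,6}
So after constraint 2: D(U) = {2,3,6}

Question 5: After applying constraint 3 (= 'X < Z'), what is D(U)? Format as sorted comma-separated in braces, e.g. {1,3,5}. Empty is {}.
Constraint 1 (Z != X) on D(Z)={1,2,3,4,5,7} D(X)={2,4,6}: no change
Constraint 2 (Z < U) on D(Z)={1,2,3,4,5,7} D(U)={1,2,3,6}: Z {1,2,3,4,5,7}->{1,2,3,4,5}; U {1,2,3,6}->{2,3,6}
Constraint 3 (X < Z) on D(X)={2,4,6} D(Z)={1,2,3,4,5}: X {2,4,6}->{2,4}; Z {1,2,3,4,5}->{3,4,5}
So after constraint 3: D(U) = {2,3,6}

Answer: {2,3,6}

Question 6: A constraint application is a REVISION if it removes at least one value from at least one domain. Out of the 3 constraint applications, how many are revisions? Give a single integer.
Constraint 1 (Z != X) on D(Z)={1,2,3,4,5,7} D(X)={2,4,6}: no change => not a revision
Constraint 2 (Z < U) on D(Z)={1,2,3,4,5,7} D(U)={1,2,3,6}: Z {1,2,3,4,5,7}->{1,2,3,4,5}; U {1,2,3,6}->{2,3,6} => REVISION
Constraint 3 (X < Z) on D(X)={2,4,6} D(Z)={1,2,3,4,5}: X {2,4,6}->{2,4}; Z {1,2,3,4,5}->{3,4,5} => REVISION
Total revisions = 2

Answer: 2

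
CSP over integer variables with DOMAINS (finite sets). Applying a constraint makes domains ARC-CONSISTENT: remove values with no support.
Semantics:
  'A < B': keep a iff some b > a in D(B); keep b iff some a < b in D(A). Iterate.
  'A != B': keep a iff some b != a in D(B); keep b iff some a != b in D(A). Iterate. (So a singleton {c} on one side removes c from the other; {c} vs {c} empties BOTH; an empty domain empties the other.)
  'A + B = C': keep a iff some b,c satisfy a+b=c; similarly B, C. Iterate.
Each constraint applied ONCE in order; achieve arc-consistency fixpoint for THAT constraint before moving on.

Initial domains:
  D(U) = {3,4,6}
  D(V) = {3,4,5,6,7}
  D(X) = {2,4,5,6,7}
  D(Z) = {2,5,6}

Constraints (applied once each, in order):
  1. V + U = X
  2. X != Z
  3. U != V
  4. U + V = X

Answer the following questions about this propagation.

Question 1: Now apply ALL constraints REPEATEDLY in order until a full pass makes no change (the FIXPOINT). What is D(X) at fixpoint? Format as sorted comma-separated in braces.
Answer: {6,7}

Derivation:
pass 0 (initial): D(X)={2,4,5,6,7}
pass 1: U {3,4,6}->{3,4}; V {3,4,5,6,7}->{3,4}; X {2,4,5,6,7}->{6,7}
pass 2: no change
Fixpoint after 2 passes: D(X) = {6,7}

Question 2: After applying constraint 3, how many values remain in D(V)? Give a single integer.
Constraint 1 (V + U = X) on D(V)={3,4,5,6,7} D(U)={3,4,6} D(X)={2,4,5,6,7}: V {3,4,5,6,7}->{3,4}; U {3,4,6}->{3,4}; X {2,4,5,6,7}->{6,7}
Constraint 2 (X != Z) on D(X)={6,7} D(Z)={2,5,6}: no change
Constraint 3 (U != V) on D(U)={3,4} D(V)={3,4}: no change
So after constraint 3: D(V)={3,4}, size = 2

Answer: 2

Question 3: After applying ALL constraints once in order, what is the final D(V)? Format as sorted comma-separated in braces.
Answer: {3,4}

Derivation:
Constraint 1 (V + U = X) on D(V)={3,4,5,6,7} D(U)={3,4,6} D(X)={2,4,5,6,7}: V {3,4,5,6,7}->{3,4}; U {3,4,6}->{3,4}; X {2,4,5,6,7}->{6,7}
Constraint 2 (X != Z) on D(X)={6,7} D(Z)={2,5,6}: no change
Constraint 3 (U != V) on D(U)={3,4} D(V)={3,4}: no change
Constraint 4 (U + V = X) on D(U)={3,4} D(V)={3,4} D(X)={6,7}: no change
So after all 4 constraints: D(V) = {3,4}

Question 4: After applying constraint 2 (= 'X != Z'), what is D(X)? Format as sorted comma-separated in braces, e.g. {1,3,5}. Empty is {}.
Answer: {6,7}

Derivation:
Constraint 1 (V + U = X) on D(V)={3,4,5,6,7} D(U)={3,4,6} D(X)={2,4,5,6,7}: V {3,4,5,6,7}->{3,4}; U {3,4,6}->{3,4}; X {2,4,5,6,7}->{6,7}
Constraint 2 (X != Z) on D(X)={6,7} D(Z)={2,5,6}: no change
So after constraint 2: D(X) = {6,7}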